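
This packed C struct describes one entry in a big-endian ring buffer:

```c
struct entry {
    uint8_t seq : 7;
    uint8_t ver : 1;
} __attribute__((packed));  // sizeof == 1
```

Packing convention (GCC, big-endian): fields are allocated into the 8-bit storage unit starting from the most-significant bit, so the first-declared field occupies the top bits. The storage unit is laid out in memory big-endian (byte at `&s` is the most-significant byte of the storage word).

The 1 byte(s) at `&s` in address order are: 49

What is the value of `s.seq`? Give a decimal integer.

36

[0]=0x49 (big-endian) → word 0x49
seq [1+:7] = (word>>1) & 0x7f = 36  ←
ver [0+:1] = (word>>0) & 0x1 = 1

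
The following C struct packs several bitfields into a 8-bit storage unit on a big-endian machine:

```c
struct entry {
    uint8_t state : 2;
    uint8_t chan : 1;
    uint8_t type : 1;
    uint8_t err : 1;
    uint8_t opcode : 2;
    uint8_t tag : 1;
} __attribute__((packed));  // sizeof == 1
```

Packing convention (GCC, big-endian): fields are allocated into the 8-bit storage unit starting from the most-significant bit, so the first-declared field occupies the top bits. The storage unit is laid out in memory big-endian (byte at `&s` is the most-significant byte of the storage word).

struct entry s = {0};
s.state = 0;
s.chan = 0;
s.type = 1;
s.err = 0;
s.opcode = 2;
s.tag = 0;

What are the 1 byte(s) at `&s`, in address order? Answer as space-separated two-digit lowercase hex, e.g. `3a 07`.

14

state (2b) val=0 bits=0x0 at bit 6: 0x00
chan (1b) val=0 bits=0x0 at bit 5: 0x00
type (1b) val=1 bits=0x1 at bit 4: 0x10
err (1b) val=0 bits=0x0 at bit 3: 0x10
opcode (2b) val=2 bits=0x2 at bit 1: 0x14
tag (1b) val=0 bits=0x0 at bit 0: 0x14
word = 0x14 → big-endian bytes:
  [0]=0x14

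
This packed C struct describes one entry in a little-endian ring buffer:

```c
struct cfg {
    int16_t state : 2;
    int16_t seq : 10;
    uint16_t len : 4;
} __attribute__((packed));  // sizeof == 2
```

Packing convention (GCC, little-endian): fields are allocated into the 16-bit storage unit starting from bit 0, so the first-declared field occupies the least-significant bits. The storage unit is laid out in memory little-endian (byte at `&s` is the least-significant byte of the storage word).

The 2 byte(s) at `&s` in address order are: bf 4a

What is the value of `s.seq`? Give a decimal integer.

-337

[0]=0xbf [1]=0x4a (little-endian) → word 0x4abf
state [0+:2] = (word>>0) & 0x3 = 3
seq [2+:10] = (word>>2) & 0x3ff = 687  ←
len [12+:4] = (word>>12) & 0xf = 4
seq signed 10b, MSB=1: 687 - 1024 = -337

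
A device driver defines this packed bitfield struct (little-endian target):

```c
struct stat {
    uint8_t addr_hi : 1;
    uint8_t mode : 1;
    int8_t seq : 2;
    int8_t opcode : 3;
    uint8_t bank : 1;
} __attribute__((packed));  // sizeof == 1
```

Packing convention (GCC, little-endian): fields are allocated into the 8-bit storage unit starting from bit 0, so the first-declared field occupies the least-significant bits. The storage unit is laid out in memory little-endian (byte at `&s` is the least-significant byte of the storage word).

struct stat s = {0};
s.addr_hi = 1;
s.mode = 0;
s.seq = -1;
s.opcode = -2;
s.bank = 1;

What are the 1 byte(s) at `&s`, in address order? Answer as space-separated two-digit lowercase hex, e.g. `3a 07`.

addr_hi:1 = 1 → 0x1 << 0 → word 0x01
mode:1 = 0 → 0x0 << 1 → word 0x01
seq:2 = -1 → 0x3 << 2 → word 0x0d
opcode:3 = -2 → 0x6 << 4 → word 0x6d
bank:1 = 1 → 0x1 << 7 → word 0xed
word = 0xed → little-endian bytes:
  [0]=0xed

ed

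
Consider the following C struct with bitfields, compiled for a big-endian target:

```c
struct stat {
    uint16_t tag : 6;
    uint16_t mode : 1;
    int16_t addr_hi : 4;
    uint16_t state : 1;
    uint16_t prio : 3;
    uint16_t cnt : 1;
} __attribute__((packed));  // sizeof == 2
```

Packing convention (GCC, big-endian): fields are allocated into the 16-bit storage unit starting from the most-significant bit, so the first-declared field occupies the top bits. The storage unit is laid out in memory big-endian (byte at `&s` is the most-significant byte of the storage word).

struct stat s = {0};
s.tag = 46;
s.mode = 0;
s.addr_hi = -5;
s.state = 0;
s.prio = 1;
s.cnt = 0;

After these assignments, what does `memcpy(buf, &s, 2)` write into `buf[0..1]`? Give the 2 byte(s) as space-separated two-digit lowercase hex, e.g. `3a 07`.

[10+:6] tag=46 & 0x3f = 0x2e; word=0xb800
[9+:1] mode=0 & 0x1 = 0x0; word=0xb800
[5+:4] addr_hi=-5 & 0xf = 0xb; word=0xb960
[4+:1] state=0 & 0x1 = 0x0; word=0xb960
[1+:3] prio=1 & 0x7 = 0x1; word=0xb962
[0+:1] cnt=0 & 0x1 = 0x0; word=0xb962
word = 0xb962 → big-endian bytes:
  [0]=0xb9  [1]=0x62

b9 62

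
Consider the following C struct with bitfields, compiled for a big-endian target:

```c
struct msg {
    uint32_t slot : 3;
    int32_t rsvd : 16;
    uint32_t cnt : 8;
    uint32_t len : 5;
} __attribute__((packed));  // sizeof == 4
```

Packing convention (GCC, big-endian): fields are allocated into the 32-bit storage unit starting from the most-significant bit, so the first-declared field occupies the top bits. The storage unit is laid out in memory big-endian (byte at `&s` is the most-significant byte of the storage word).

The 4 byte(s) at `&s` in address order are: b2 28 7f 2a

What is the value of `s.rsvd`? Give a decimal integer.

-28349

[0]=0xb2 [1]=0x28 [2]=0x7f [3]=0x2a (big-endian) → word 0xb2287f2a
slot:3 @ bit 29 → (0xb2287f2a>>29)&0x7 = 0x5
rsvd:16 @ bit 13 → (0xb2287f2a>>13)&0xffff = 0x9143  ←
cnt:8 @ bit 5 → (0xb2287f2a>>5)&0xff = 0xf9
len:5 @ bit 0 → (0xb2287f2a>>0)&0x1f = 0xa
rsvd signed 16b, MSB=1: 37187 - 65536 = -28349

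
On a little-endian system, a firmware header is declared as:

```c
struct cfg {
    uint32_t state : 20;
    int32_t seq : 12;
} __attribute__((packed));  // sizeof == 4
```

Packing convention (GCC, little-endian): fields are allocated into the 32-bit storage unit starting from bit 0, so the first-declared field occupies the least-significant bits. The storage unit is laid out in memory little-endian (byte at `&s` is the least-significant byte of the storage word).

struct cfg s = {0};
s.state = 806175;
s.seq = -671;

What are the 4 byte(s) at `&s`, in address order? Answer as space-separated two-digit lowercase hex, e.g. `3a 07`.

1f 4d 1c d6

state (20b) val=806175 bits=0xc4d1f at bit 0: 0x000c4d1f
seq (12b) val=-671 bits=0xd61 at bit 20: 0xd61c4d1f
word = 0xd61c4d1f → little-endian bytes:
  [0]=0x1f  [1]=0x4d  [2]=0x1c  [3]=0xd6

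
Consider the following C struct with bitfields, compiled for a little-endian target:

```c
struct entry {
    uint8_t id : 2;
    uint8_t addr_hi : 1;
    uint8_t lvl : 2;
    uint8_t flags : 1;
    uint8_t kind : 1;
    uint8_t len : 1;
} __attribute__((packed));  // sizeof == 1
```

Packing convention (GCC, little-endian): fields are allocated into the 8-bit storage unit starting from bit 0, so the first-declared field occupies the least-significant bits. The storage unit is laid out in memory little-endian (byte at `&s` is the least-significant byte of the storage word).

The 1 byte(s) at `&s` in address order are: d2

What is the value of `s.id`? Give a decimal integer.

[0]=0xd2 (little-endian) → word 0xd2
id:2 @ bit 0 → (0xd2>>0)&0x3 = 0x2  ←
addr_hi:1 @ bit 2 → (0xd2>>2)&0x1 = 0x0
lvl:2 @ bit 3 → (0xd2>>3)&0x3 = 0x2
flags:1 @ bit 5 → (0xd2>>5)&0x1 = 0x0
kind:1 @ bit 6 → (0xd2>>6)&0x1 = 0x1
len:1 @ bit 7 → (0xd2>>7)&0x1 = 0x1

2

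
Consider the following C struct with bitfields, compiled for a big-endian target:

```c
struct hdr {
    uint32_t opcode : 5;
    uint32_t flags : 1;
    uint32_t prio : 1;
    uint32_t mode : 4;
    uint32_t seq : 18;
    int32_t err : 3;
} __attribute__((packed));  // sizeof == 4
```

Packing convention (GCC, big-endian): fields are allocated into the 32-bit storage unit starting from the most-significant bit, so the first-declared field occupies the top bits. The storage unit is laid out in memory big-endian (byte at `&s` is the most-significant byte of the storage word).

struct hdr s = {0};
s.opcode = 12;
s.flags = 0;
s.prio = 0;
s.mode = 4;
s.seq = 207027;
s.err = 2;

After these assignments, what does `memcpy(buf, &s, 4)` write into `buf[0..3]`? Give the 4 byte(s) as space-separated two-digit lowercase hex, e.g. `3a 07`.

opcode (5b) val=12 bits=0xc at bit 27: 0x60000000
flags (1b) val=0 bits=0x0 at bit 26: 0x60000000
prio (1b) val=0 bits=0x0 at bit 25: 0x60000000
mode (4b) val=4 bits=0x4 at bit 21: 0x60800000
seq (18b) val=207027 bits=0x328b3 at bit 3: 0x60994598
err (3b) val=2 bits=0x2 at bit 0: 0x6099459a
word = 0x6099459a → big-endian bytes:
  [0]=0x60  [1]=0x99  [2]=0x45  [3]=0x9a

60 99 45 9a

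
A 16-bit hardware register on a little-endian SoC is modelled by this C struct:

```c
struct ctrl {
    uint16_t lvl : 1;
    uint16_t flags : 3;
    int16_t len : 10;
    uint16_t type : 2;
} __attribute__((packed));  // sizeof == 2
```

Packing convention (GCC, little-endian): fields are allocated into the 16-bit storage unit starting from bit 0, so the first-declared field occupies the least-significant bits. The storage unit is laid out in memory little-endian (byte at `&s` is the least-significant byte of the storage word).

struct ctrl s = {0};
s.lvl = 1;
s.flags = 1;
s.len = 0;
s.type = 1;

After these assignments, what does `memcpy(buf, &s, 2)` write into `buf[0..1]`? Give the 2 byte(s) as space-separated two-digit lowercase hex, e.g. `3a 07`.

03 40

[0+:1] lvl=1 & 0x1 = 0x1; word=0x0001
[1+:3] flags=1 & 0x7 = 0x1; word=0x0003
[4+:10] len=0 & 0x3ff = 0x0; word=0x0003
[14+:2] type=1 & 0x3 = 0x1; word=0x4003
word = 0x4003 → little-endian bytes:
  [0]=0x03  [1]=0x40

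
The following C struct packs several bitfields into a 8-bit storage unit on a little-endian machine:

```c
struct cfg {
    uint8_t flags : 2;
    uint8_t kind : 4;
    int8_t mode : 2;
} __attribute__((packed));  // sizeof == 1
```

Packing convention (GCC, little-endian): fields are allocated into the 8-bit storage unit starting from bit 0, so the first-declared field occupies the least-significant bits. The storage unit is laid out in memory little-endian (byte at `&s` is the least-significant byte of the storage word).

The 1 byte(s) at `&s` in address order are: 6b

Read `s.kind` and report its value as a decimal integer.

[0]=0x6b (little-endian) → word 0x6b
flags:2 @ bit 0 → (0x6b>>0)&0x3 = 0x3
kind:4 @ bit 2 → (0x6b>>2)&0xf = 0xa  ←
mode:2 @ bit 6 → (0x6b>>6)&0x3 = 0x1

10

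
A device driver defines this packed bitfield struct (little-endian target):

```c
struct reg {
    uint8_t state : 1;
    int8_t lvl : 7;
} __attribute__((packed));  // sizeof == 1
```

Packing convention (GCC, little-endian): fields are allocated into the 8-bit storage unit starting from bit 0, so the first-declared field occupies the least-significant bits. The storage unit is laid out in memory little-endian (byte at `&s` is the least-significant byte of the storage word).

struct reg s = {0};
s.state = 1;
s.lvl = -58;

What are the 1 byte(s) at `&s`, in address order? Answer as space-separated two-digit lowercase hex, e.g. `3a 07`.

8d

state:1 = 1 → 0x1 << 0 → word 0x01
lvl:7 = -58 → 0x46 << 1 → word 0x8d
word = 0x8d → little-endian bytes:
  [0]=0x8d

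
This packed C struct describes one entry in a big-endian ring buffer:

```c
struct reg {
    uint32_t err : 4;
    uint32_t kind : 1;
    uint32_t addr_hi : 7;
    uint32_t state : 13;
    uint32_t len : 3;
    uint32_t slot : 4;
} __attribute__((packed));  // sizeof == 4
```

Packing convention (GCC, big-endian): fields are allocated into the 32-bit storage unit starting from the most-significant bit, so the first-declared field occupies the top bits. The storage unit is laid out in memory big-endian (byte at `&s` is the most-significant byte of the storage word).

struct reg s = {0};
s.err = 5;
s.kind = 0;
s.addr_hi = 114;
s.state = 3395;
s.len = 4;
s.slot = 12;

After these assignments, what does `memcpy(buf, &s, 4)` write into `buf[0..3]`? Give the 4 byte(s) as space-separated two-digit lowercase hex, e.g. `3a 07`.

err:4 = 5 → 0x5 << 28 → word 0x50000000
kind:1 = 0 → 0x0 << 27 → word 0x50000000
addr_hi:7 = 114 → 0x72 << 20 → word 0x57200000
state:13 = 3395 → 0xd43 << 7 → word 0x5726a180
len:3 = 4 → 0x4 << 4 → word 0x5726a1c0
slot:4 = 12 → 0xc << 0 → word 0x5726a1cc
word = 0x5726a1cc → big-endian bytes:
  [0]=0x57  [1]=0x26  [2]=0xa1  [3]=0xcc

57 26 a1 cc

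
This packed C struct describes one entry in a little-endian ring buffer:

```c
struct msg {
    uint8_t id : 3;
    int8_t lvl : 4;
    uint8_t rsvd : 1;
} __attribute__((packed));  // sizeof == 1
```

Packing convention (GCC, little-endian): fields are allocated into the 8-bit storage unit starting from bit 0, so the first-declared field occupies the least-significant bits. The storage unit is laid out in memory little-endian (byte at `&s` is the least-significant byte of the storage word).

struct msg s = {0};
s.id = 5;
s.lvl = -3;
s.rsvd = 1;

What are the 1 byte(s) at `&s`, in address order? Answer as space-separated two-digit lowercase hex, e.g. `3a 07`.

ed

id:3 = 5 → 0x5 << 0 → word 0x05
lvl:4 = -3 → 0xd << 3 → word 0x6d
rsvd:1 = 1 → 0x1 << 7 → word 0xed
word = 0xed → little-endian bytes:
  [0]=0xed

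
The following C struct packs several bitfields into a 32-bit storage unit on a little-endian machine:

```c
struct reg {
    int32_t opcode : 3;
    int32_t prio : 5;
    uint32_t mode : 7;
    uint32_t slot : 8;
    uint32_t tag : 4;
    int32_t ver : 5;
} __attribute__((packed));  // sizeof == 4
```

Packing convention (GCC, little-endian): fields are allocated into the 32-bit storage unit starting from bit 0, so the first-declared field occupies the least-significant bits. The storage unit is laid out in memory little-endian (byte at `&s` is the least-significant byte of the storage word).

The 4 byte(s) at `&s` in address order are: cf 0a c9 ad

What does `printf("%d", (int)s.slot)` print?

[0]=0xcf [1]=0x0a [2]=0xc9 [3]=0xad (little-endian) → word 0xadc90acf
opcode:3 @ bit 0 → (0xadc90acf>>0)&0x7 = 0x7
prio:5 @ bit 3 → (0xadc90acf>>3)&0x1f = 0x19
mode:7 @ bit 8 → (0xadc90acf>>8)&0x7f = 0xa
slot:8 @ bit 15 → (0xadc90acf>>15)&0xff = 0x92  ←
tag:4 @ bit 23 → (0xadc90acf>>23)&0xf = 0xb
ver:5 @ bit 27 → (0xadc90acf>>27)&0x1f = 0x15

146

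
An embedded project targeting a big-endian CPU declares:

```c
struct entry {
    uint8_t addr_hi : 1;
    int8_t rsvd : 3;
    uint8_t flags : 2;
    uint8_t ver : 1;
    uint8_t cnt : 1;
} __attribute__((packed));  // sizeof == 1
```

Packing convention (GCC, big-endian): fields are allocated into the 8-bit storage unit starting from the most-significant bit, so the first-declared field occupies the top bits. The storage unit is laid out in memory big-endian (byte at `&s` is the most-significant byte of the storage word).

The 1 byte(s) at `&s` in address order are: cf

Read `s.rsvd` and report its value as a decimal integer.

[0]=0xcf (big-endian) → word 0xcf
addr_hi [7+:1] = (word>>7) & 0x1 = 1
rsvd [4+:3] = (word>>4) & 0x7 = 4  ←
flags [2+:2] = (word>>2) & 0x3 = 3
ver [1+:1] = (word>>1) & 0x1 = 1
cnt [0+:1] = (word>>0) & 0x1 = 1
rsvd signed 3b, MSB=1: 4 - 8 = -4

-4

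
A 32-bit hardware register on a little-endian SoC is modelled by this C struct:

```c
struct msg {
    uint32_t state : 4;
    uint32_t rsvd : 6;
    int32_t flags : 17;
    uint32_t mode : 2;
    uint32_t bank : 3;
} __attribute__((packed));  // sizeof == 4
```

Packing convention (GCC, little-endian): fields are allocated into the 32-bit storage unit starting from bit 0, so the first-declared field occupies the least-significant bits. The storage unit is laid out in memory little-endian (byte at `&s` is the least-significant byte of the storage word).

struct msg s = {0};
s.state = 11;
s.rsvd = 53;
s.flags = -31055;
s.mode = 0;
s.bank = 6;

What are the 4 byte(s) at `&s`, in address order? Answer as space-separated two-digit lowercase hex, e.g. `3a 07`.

state:4 = 11 → 0xb << 0 → word 0x0000000b
rsvd:6 = 53 → 0x35 << 4 → word 0x0000035b
flags:17 = -31055 → 0x186b1 << 10 → word 0x061ac75b
mode:2 = 0 → 0x0 << 27 → word 0x061ac75b
bank:3 = 6 → 0x6 << 29 → word 0xc61ac75b
word = 0xc61ac75b → little-endian bytes:
  [0]=0x5b  [1]=0xc7  [2]=0x1a  [3]=0xc6

5b c7 1a c6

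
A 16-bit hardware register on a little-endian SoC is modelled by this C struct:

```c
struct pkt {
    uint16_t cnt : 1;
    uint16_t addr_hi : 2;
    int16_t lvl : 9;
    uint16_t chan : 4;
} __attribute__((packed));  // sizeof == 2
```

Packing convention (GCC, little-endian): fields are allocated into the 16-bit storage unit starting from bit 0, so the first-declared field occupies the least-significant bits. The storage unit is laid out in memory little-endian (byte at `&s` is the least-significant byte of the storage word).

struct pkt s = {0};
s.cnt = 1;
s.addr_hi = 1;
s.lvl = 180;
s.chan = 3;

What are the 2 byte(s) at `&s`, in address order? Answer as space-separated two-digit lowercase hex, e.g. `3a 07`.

cnt (1b) val=1 bits=0x1 at bit 0: 0x0001
addr_hi (2b) val=1 bits=0x1 at bit 1: 0x0003
lvl (9b) val=180 bits=0xb4 at bit 3: 0x05a3
chan (4b) val=3 bits=0x3 at bit 12: 0x35a3
word = 0x35a3 → little-endian bytes:
  [0]=0xa3  [1]=0x35

a3 35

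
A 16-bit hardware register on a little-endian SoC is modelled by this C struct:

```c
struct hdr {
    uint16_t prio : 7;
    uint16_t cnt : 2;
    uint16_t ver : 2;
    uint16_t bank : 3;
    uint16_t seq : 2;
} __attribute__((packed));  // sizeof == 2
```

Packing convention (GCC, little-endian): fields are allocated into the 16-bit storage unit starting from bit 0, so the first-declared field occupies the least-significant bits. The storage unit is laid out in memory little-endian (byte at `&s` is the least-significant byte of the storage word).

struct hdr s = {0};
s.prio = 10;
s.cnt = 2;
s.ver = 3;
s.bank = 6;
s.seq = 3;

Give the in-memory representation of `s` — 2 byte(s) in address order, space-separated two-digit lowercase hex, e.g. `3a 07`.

0a f7

prio:7 = 10 → 0xa << 0 → word 0x000a
cnt:2 = 2 → 0x2 << 7 → word 0x010a
ver:2 = 3 → 0x3 << 9 → word 0x070a
bank:3 = 6 → 0x6 << 11 → word 0x370a
seq:2 = 3 → 0x3 << 14 → word 0xf70a
word = 0xf70a → little-endian bytes:
  [0]=0x0a  [1]=0xf7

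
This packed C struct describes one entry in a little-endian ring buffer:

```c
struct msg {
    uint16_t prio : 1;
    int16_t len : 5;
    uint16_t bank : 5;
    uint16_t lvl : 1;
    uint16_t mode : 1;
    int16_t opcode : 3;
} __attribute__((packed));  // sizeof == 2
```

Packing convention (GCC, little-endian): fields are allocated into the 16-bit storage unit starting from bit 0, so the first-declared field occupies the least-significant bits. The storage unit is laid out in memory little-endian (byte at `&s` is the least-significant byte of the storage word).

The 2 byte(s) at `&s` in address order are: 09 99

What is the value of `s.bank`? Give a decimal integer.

[0]=0x09 [1]=0x99 (little-endian) → word 0x9909
prio [0+:1] = (word>>0) & 0x1 = 1
len [1+:5] = (word>>1) & 0x1f = 4
bank [6+:5] = (word>>6) & 0x1f = 4  ←
lvl [11+:1] = (word>>11) & 0x1 = 1
mode [12+:1] = (word>>12) & 0x1 = 1
opcode [13+:3] = (word>>13) & 0x7 = 4

4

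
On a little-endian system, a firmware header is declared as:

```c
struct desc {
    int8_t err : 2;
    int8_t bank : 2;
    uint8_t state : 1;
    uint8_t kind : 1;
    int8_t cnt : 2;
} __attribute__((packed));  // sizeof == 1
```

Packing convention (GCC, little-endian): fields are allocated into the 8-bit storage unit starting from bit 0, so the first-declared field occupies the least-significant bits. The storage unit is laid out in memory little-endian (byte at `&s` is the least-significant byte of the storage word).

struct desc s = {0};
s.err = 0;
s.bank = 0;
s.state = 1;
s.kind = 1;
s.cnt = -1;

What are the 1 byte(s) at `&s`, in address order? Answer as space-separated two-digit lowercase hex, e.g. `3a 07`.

err (2b) val=0 bits=0x0 at bit 0: 0x00
bank (2b) val=0 bits=0x0 at bit 2: 0x00
state (1b) val=1 bits=0x1 at bit 4: 0x10
kind (1b) val=1 bits=0x1 at bit 5: 0x30
cnt (2b) val=-1 bits=0x3 at bit 6: 0xf0
word = 0xf0 → little-endian bytes:
  [0]=0xf0

f0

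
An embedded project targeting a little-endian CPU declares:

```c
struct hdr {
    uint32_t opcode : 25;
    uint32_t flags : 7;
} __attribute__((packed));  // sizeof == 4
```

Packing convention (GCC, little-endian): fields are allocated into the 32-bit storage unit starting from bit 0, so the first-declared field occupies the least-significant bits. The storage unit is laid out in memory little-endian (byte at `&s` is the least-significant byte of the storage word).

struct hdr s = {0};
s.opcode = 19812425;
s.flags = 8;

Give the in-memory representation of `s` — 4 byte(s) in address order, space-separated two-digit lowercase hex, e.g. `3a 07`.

49 50 2e 11

opcode:25 = 19812425 → 0x12e5049 << 0 → word 0x012e5049
flags:7 = 8 → 0x8 << 25 → word 0x112e5049
word = 0x112e5049 → little-endian bytes:
  [0]=0x49  [1]=0x50  [2]=0x2e  [3]=0x11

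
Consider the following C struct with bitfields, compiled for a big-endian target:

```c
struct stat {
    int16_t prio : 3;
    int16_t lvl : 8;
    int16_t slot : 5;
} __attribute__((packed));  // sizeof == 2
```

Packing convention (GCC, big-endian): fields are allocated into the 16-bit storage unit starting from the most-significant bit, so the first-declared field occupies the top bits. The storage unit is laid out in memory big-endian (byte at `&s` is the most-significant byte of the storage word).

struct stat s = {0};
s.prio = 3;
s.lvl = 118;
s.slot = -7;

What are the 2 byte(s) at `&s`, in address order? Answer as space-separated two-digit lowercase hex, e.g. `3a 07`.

prio (3b) val=3 bits=0x3 at bit 13: 0x6000
lvl (8b) val=118 bits=0x76 at bit 5: 0x6ec0
slot (5b) val=-7 bits=0x19 at bit 0: 0x6ed9
word = 0x6ed9 → big-endian bytes:
  [0]=0x6e  [1]=0xd9

6e d9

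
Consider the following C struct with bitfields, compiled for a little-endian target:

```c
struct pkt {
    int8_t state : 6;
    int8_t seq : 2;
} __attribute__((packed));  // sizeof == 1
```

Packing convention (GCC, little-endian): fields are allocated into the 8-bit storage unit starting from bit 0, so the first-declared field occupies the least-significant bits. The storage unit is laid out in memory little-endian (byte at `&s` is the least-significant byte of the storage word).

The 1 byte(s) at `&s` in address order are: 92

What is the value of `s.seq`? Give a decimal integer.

-2

[0]=0x92 (little-endian) → word 0x92
state [0+:6] = (word>>0) & 0x3f = 18
seq [6+:2] = (word>>6) & 0x3 = 2  ←
seq signed 2b, MSB=1: 2 - 4 = -2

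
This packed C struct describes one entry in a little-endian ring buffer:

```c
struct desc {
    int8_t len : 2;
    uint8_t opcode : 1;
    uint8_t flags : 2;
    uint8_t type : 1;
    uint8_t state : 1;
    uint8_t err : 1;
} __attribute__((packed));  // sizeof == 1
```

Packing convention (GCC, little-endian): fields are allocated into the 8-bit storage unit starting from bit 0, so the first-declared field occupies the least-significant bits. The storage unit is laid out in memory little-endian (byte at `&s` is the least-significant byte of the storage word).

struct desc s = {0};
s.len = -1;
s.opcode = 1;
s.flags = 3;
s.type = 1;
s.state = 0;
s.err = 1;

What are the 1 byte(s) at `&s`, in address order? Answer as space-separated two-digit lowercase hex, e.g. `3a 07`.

len:2 = -1 → 0x3 << 0 → word 0x03
opcode:1 = 1 → 0x1 << 2 → word 0x07
flags:2 = 3 → 0x3 << 3 → word 0x1f
type:1 = 1 → 0x1 << 5 → word 0x3f
state:1 = 0 → 0x0 << 6 → word 0x3f
err:1 = 1 → 0x1 << 7 → word 0xbf
word = 0xbf → little-endian bytes:
  [0]=0xbf

bf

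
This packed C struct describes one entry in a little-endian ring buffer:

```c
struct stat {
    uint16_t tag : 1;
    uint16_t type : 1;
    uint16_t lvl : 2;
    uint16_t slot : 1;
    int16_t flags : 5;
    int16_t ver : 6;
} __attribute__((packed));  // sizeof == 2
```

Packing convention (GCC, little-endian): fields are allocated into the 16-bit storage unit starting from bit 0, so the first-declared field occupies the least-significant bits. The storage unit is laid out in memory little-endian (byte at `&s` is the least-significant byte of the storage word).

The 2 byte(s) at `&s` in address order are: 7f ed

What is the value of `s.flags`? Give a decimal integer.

11

[0]=0x7f [1]=0xed (little-endian) → word 0xed7f
tag:1 @ bit 0 → (0xed7f>>0)&0x1 = 0x1
type:1 @ bit 1 → (0xed7f>>1)&0x1 = 0x1
lvl:2 @ bit 2 → (0xed7f>>2)&0x3 = 0x3
slot:1 @ bit 4 → (0xed7f>>4)&0x1 = 0x1
flags:5 @ bit 5 → (0xed7f>>5)&0x1f = 0xb  ←
ver:6 @ bit 10 → (0xed7f>>10)&0x3f = 0x3b
flags signed 5b, MSB=0: value = 11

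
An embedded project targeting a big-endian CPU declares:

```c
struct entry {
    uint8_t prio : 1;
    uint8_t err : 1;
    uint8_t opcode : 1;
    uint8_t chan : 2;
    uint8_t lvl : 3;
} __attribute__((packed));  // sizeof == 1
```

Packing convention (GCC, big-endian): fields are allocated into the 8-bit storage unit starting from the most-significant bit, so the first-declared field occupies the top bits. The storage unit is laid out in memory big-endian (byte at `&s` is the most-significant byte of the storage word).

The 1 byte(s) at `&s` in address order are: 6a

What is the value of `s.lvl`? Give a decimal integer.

[0]=0x6a (big-endian) → word 0x6a
prio:1 @ bit 7 → (0x6a>>7)&0x1 = 0x0
err:1 @ bit 6 → (0x6a>>6)&0x1 = 0x1
opcode:1 @ bit 5 → (0x6a>>5)&0x1 = 0x1
chan:2 @ bit 3 → (0x6a>>3)&0x3 = 0x1
lvl:3 @ bit 0 → (0x6a>>0)&0x7 = 0x2  ←

2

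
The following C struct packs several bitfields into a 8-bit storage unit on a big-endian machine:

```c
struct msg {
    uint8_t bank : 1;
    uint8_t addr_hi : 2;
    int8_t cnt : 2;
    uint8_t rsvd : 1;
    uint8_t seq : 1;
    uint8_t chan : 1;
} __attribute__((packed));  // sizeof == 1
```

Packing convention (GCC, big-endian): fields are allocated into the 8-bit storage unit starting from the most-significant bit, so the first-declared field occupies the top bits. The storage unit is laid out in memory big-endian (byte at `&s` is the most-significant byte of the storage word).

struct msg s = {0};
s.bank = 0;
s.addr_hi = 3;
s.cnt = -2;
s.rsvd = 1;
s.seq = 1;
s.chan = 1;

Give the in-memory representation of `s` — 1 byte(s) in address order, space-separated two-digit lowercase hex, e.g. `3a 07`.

77

bank (1b) val=0 bits=0x0 at bit 7: 0x00
addr_hi (2b) val=3 bits=0x3 at bit 5: 0x60
cnt (2b) val=-2 bits=0x2 at bit 3: 0x70
rsvd (1b) val=1 bits=0x1 at bit 2: 0x74
seq (1b) val=1 bits=0x1 at bit 1: 0x76
chan (1b) val=1 bits=0x1 at bit 0: 0x77
word = 0x77 → big-endian bytes:
  [0]=0x77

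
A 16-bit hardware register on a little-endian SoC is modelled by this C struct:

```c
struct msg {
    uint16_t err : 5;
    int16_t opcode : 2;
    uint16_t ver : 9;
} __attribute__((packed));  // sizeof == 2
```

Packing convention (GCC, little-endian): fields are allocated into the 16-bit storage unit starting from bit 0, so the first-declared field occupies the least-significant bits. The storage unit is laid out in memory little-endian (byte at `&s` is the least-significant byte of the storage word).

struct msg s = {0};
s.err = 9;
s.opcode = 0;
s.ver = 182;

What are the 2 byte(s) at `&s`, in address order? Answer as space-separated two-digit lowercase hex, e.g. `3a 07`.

[0+:5] err=9 & 0x1f = 0x9; word=0x0009
[5+:2] opcode=0 & 0x3 = 0x0; word=0x0009
[7+:9] ver=182 & 0x1ff = 0xb6; word=0x5b09
word = 0x5b09 → little-endian bytes:
  [0]=0x09  [1]=0x5b

09 5b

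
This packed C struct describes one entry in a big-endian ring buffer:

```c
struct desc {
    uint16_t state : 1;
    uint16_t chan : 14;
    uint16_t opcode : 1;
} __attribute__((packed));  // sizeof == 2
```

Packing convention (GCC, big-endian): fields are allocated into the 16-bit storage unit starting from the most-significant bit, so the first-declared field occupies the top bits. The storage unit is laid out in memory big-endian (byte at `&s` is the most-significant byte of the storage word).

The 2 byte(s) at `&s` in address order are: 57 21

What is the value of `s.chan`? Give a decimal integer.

[0]=0x57 [1]=0x21 (big-endian) → word 0x5721
state:1 @ bit 15 → (0x5721>>15)&0x1 = 0x0
chan:14 @ bit 1 → (0x5721>>1)&0x3fff = 0x2b90  ←
opcode:1 @ bit 0 → (0x5721>>0)&0x1 = 0x1

11152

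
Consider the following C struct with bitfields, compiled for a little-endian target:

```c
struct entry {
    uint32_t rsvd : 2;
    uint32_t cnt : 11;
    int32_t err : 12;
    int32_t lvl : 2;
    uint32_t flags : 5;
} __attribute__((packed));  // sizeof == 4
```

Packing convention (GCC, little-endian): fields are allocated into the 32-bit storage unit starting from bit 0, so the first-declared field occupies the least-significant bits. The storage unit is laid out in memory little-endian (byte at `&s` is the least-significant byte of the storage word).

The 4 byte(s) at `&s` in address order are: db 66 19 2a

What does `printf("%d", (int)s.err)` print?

[0]=0xdb [1]=0x66 [2]=0x19 [3]=0x2a (little-endian) → word 0x2a1966db
rsvd:2 @ bit 0 → (0x2a1966db>>0)&0x3 = 0x3
cnt:11 @ bit 2 → (0x2a1966db>>2)&0x7ff = 0x1b6
err:12 @ bit 13 → (0x2a1966db>>13)&0xfff = 0xcb  ←
lvl:2 @ bit 25 → (0x2a1966db>>25)&0x3 = 0x1
flags:5 @ bit 27 → (0x2a1966db>>27)&0x1f = 0x5
err signed 12b, MSB=0: value = 203

203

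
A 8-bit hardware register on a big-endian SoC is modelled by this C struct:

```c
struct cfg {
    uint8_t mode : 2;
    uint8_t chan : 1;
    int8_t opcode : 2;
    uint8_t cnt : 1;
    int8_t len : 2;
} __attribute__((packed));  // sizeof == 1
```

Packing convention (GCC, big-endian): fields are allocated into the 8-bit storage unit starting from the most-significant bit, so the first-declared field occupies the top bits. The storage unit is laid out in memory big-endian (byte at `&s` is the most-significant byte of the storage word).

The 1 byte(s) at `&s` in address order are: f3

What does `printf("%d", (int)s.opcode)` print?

-2

[0]=0xf3 (big-endian) → word 0xf3
mode [6+:2] = (word>>6) & 0x3 = 3
chan [5+:1] = (word>>5) & 0x1 = 1
opcode [3+:2] = (word>>3) & 0x3 = 2  ←
cnt [2+:1] = (word>>2) & 0x1 = 0
len [0+:2] = (word>>0) & 0x3 = 3
opcode signed 2b, MSB=1: 2 - 4 = -2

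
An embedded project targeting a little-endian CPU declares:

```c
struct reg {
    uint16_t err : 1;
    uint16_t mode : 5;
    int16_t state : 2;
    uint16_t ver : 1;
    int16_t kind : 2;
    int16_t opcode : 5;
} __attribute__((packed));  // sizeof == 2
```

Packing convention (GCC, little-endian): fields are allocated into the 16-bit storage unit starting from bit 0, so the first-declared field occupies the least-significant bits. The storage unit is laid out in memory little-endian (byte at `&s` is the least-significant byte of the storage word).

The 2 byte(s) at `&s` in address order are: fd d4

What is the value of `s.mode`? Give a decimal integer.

[0]=0xfd [1]=0xd4 (little-endian) → word 0xd4fd
err [0+:1] = (word>>0) & 0x1 = 1
mode [1+:5] = (word>>1) & 0x1f = 30  ←
state [6+:2] = (word>>6) & 0x3 = 3
ver [8+:1] = (word>>8) & 0x1 = 0
kind [9+:2] = (word>>9) & 0x3 = 2
opcode [11+:5] = (word>>11) & 0x1f = 26

30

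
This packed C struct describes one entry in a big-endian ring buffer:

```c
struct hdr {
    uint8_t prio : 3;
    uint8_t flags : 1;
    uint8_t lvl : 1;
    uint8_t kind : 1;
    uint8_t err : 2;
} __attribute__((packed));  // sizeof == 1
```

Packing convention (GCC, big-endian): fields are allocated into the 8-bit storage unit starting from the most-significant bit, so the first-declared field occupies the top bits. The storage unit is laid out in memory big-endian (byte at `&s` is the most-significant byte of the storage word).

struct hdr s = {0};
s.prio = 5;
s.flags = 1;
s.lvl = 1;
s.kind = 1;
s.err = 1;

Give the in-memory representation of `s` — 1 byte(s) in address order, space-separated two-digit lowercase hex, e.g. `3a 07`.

bd

prio:3 = 5 → 0x5 << 5 → word 0xa0
flags:1 = 1 → 0x1 << 4 → word 0xb0
lvl:1 = 1 → 0x1 << 3 → word 0xb8
kind:1 = 1 → 0x1 << 2 → word 0xbc
err:2 = 1 → 0x1 << 0 → word 0xbd
word = 0xbd → big-endian bytes:
  [0]=0xbd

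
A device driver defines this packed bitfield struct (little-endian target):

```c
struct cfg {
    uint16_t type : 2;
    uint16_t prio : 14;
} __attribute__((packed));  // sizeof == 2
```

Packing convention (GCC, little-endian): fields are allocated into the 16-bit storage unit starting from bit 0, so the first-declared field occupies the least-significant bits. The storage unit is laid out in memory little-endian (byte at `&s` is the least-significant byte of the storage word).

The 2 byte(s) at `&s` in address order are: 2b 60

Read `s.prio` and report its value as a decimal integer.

6154

[0]=0x2b [1]=0x60 (little-endian) → word 0x602b
type [0+:2] = (word>>0) & 0x3 = 3
prio [2+:14] = (word>>2) & 0x3fff = 6154  ←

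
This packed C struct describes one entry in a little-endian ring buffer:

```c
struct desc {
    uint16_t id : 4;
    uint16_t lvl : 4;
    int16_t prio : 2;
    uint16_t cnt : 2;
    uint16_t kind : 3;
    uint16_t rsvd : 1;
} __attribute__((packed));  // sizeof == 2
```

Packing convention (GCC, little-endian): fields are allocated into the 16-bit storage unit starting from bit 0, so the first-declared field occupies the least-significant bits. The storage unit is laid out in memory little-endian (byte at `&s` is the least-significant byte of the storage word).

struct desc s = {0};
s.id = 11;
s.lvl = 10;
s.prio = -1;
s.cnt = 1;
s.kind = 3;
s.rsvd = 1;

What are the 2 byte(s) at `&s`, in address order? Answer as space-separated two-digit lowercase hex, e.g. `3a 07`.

[0+:4] id=11 & 0xf = 0xb; word=0x000b
[4+:4] lvl=10 & 0xf = 0xa; word=0x00ab
[8+:2] prio=-1 & 0x3 = 0x3; word=0x03ab
[10+:2] cnt=1 & 0x3 = 0x1; word=0x07ab
[12+:3] kind=3 & 0x7 = 0x3; word=0x37ab
[15+:1] rsvd=1 & 0x1 = 0x1; word=0xb7ab
word = 0xb7ab → little-endian bytes:
  [0]=0xab  [1]=0xb7

ab b7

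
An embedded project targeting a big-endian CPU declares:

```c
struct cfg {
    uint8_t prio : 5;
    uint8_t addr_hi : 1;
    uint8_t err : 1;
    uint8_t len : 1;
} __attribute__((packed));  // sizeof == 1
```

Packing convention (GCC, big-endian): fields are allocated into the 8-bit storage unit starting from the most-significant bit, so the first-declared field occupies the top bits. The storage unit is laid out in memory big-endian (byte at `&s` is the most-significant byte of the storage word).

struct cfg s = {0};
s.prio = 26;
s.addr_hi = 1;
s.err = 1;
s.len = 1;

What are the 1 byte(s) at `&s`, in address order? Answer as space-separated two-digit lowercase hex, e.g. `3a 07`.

d7

[3+:5] prio=26 & 0x1f = 0x1a; word=0xd0
[2+:1] addr_hi=1 & 0x1 = 0x1; word=0xd4
[1+:1] err=1 & 0x1 = 0x1; word=0xd6
[0+:1] len=1 & 0x1 = 0x1; word=0xd7
word = 0xd7 → big-endian bytes:
  [0]=0xd7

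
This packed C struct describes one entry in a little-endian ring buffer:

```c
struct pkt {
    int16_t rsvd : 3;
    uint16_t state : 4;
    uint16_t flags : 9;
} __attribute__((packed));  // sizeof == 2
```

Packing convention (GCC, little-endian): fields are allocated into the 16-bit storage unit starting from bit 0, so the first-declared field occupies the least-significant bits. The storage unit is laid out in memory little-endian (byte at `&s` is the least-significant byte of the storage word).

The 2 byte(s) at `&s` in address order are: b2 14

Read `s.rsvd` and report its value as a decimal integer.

2

[0]=0xb2 [1]=0x14 (little-endian) → word 0x14b2
rsvd:3 @ bit 0 → (0x14b2>>0)&0x7 = 0x2  ←
state:4 @ bit 3 → (0x14b2>>3)&0xf = 0x6
flags:9 @ bit 7 → (0x14b2>>7)&0x1ff = 0x29
rsvd signed 3b, MSB=0: value = 2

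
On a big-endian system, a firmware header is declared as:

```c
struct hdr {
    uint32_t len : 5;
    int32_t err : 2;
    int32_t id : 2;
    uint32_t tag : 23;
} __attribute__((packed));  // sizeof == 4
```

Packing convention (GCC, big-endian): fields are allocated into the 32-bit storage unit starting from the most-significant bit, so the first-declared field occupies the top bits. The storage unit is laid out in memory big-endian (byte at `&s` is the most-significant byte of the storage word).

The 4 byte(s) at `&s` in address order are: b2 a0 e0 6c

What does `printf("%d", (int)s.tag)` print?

2154604

[0]=0xb2 [1]=0xa0 [2]=0xe0 [3]=0x6c (big-endian) → word 0xb2a0e06c
len [27+:5] = (word>>27) & 0x1f = 22
err [25+:2] = (word>>25) & 0x3 = 1
id [23+:2] = (word>>23) & 0x3 = 1
tag [0+:23] = (word>>0) & 0x7fffff = 2154604  ←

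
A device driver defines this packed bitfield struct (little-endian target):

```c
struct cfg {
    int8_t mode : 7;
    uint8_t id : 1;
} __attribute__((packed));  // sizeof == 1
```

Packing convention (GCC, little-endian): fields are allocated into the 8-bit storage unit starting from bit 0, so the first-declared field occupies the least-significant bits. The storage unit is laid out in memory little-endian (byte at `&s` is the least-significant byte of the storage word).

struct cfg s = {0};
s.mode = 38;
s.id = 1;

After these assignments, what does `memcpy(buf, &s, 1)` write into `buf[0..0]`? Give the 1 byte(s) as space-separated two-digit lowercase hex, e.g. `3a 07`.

a6

mode:7 = 38 → 0x26 << 0 → word 0x26
id:1 = 1 → 0x1 << 7 → word 0xa6
word = 0xa6 → little-endian bytes:
  [0]=0xa6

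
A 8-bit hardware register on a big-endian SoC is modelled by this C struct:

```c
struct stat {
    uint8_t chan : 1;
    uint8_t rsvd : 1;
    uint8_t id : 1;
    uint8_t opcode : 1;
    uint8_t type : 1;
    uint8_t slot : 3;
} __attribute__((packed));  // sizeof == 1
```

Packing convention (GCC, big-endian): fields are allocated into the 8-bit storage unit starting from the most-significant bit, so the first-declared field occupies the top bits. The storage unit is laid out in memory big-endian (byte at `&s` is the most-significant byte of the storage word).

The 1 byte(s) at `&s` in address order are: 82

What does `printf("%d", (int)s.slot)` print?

[0]=0x82 (big-endian) → word 0x82
chan [7+:1] = (word>>7) & 0x1 = 1
rsvd [6+:1] = (word>>6) & 0x1 = 0
id [5+:1] = (word>>5) & 0x1 = 0
opcode [4+:1] = (word>>4) & 0x1 = 0
type [3+:1] = (word>>3) & 0x1 = 0
slot [0+:3] = (word>>0) & 0x7 = 2  ←

2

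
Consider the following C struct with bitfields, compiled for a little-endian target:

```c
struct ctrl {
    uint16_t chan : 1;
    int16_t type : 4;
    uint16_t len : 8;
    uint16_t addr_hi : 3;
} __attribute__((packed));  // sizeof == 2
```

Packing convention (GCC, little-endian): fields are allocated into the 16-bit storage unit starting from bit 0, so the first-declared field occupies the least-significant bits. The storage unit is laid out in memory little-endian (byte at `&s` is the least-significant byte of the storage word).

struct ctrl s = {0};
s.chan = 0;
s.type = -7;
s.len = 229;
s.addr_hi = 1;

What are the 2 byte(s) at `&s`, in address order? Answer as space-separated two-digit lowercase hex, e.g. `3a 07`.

b2 3c

chan (1b) val=0 bits=0x0 at bit 0: 0x0000
type (4b) val=-7 bits=0x9 at bit 1: 0x0012
len (8b) val=229 bits=0xe5 at bit 5: 0x1cb2
addr_hi (3b) val=1 bits=0x1 at bit 13: 0x3cb2
word = 0x3cb2 → little-endian bytes:
  [0]=0xb2  [1]=0x3c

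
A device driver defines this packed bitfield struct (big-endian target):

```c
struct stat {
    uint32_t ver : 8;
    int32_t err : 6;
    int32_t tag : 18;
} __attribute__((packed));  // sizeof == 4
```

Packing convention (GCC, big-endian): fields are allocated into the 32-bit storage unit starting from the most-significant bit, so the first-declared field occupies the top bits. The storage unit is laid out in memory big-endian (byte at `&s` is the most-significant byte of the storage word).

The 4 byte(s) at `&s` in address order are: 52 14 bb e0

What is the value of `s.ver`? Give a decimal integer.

82

[0]=0x52 [1]=0x14 [2]=0xbb [3]=0xe0 (big-endian) → word 0x5214bbe0
ver:8 @ bit 24 → (0x5214bbe0>>24)&0xff = 0x52  ←
err:6 @ bit 18 → (0x5214bbe0>>18)&0x3f = 0x5
tag:18 @ bit 0 → (0x5214bbe0>>0)&0x3ffff = 0xbbe0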